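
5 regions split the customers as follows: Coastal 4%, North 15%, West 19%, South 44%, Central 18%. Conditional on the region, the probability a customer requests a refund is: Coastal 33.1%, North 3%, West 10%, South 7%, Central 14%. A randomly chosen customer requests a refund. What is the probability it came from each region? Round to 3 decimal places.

Compute prior × likelihood for every hypothesis:
  Coastal: 0.04 × 0.331 = 0.01324
  North: 0.15 × 0.03 = 0.0045
  West: 0.19 × 0.1 = 0.019
  South: 0.44 × 0.07 = 0.0308
  Central: 0.18 × 0.14 = 0.0252
Sum = 0.09274.
P(Coastal | refund) = 0.01324/0.09274 ≈ 0.143
P(North | refund) = 0.0045/0.09274 ≈ 0.049
P(West | refund) = 0.019/0.09274 ≈ 0.205
P(South | refund) = 0.0308/0.09274 ≈ 0.332
P(Central | refund) = 0.0252/0.09274 ≈ 0.272
(Check: 0.143+0.049+0.205+0.332+0.272 = 1.001.)

Coastal 0.143, North 0.049, West 0.205, South 0.332, Central 0.272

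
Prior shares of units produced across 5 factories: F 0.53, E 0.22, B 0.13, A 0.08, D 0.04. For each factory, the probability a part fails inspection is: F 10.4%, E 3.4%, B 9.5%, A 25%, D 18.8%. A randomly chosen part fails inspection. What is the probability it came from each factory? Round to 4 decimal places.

F 0.5379, E 0.0730, B 0.1205, A 0.1952, D 0.0734

Compute prior × likelihood for every hypothesis:
  F: 0.53 × 0.104 = 0.05512
  E: 0.22 × 0.034 = 0.00748
  B: 0.13 × 0.095 = 0.01235
  A: 0.08 × 0.25 = 0.02
  D: 0.04 × 0.188 = 0.00752
Sum = 0.10247.
P(F | nonconforming) = 0.05512/0.10247 ≈ 0.5379
P(E | nonconforming) = 0.00748/0.10247 ≈ 0.0730
P(B | nonconforming) = 0.01235/0.10247 ≈ 0.1205
P(A | nonconforming) = 0.02/0.10247 ≈ 0.1952
P(D | nonconforming) = 0.00752/0.10247 ≈ 0.0734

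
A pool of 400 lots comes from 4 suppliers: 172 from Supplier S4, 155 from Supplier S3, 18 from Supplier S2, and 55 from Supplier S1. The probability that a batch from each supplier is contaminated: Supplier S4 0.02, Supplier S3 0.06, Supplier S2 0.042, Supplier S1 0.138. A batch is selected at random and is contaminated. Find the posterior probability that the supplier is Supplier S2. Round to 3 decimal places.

0.036

Compute prior × likelihood for every hypothesis:
  Supplier S4: 0.43 × 0.02 = 0.0086
  Supplier S3: 0.3875 × 0.06 = 0.02325
  Supplier S2: 0.045 × 0.042 = 0.00189
  Supplier S1: 0.1375 × 0.138 = 0.018975
Sum = 0.052715.
P(Supplier S2 | evidence) = 0.00189 / 0.052715 ≈ 0.036.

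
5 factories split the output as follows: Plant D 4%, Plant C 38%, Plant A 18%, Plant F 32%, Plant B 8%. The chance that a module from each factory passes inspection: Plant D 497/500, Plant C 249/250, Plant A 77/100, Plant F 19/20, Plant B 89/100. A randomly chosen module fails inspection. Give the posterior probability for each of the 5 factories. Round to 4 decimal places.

Plant D 0.0035, Plant C 0.0224, Plant A 0.6092, Plant F 0.2354, Plant B 0.1295

Taking complements, P(nonconforming | each) = Plant D 0.006, Plant C 0.004, Plant A 0.23, Plant F 0.05, Plant B 0.11.
By Bayes' rule, posterior ∝ prior × likelihood:
  Plant D: 0.04 × 0.006 = 0.00024
  Plant C: 0.38 × 0.004 = 0.00152
  Plant A: 0.18 × 0.23 = 0.0414
  Plant F: 0.32 × 0.05 = 0.016
  Plant B: 0.08 × 0.11 = 0.0088
Normalizing constant = 0.06796.
P(Plant D | nonconforming) = 0.00024/0.06796 ≈ 0.0035
P(Plant C | nonconforming) = 0.00152/0.06796 ≈ 0.0224
P(Plant A | nonconforming) = 0.0414/0.06796 ≈ 0.6092
P(Plant F | nonconforming) = 0.016/0.06796 ≈ 0.2354
P(Plant B | nonconforming) = 0.0088/0.06796 ≈ 0.1295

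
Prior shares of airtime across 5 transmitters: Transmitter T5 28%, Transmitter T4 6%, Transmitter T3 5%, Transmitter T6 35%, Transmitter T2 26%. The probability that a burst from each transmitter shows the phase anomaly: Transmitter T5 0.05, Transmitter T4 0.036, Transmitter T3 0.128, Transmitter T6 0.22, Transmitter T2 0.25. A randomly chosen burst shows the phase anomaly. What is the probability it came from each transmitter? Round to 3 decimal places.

Transmitter T5 0.085, Transmitter T4 0.013, Transmitter T3 0.039, Transmitter T6 0.468, Transmitter T2 0.395

By Bayes' rule, posterior ∝ prior × likelihood:
  Transmitter T5: 0.28 × 0.05 = 0.014
  Transmitter T4: 0.06 × 0.036 = 0.00216
  Transmitter T3: 0.05 × 0.128 = 0.0064
  Transmitter T6: 0.35 × 0.22 = 0.077
  Transmitter T2: 0.26 × 0.25 = 0.065
Total = 0.16456.
P(Transmitter T5 | anomaly) = 0.014/0.16456 ≈ 0.085
P(Transmitter T4 | anomaly) = 0.00216/0.16456 ≈ 0.013
P(Transmitter T3 | anomaly) = 0.0064/0.16456 ≈ 0.039
P(Transmitter T6 | anomaly) = 0.077/0.16456 ≈ 0.468
P(Transmitter T2 | anomaly) = 0.065/0.16456 ≈ 0.395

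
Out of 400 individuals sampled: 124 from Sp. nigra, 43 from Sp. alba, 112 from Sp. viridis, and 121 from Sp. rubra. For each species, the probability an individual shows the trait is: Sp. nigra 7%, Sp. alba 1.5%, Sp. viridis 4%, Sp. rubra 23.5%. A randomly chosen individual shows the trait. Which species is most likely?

Compute prior × likelihood for every hypothesis:
  Sp. nigra: 0.31 × 0.07 = 0.0217
  Sp. alba: 0.1075 × 0.015 = 0.0016125
  Sp. viridis: 0.28 × 0.04 = 0.0112
  Sp. rubra: 0.3025 × 0.235 = 0.0710875
Normalizing constant = 0.1056.
Largest term belongs to Sp. rubra, so Sp. rubra is most probable.

Sp. rubra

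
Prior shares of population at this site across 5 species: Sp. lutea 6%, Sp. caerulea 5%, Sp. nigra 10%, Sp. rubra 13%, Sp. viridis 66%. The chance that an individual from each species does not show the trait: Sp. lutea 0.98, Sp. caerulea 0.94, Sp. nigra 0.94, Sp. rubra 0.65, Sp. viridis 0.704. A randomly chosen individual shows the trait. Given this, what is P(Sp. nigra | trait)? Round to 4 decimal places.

Taking complements, P(trait | each) = Sp. lutea 0.02, Sp. caerulea 0.06, Sp. nigra 0.06, Sp. rubra 0.35, Sp. viridis 0.296.
Unnormalized posteriors (prior × likelihood):
  Sp. lutea: 0.06 × 0.02 = 0.0012
  Sp. caerulea: 0.05 × 0.06 = 0.003
  Sp. nigra: 0.1 × 0.06 = 0.006
  Sp. rubra: 0.13 × 0.35 = 0.0455
  Sp. viridis: 0.66 × 0.296 = 0.19536
Sum = 0.25106.
P(Sp. nigra | evidence) = 0.006 / 0.25106 ≈ 0.0239.

0.0239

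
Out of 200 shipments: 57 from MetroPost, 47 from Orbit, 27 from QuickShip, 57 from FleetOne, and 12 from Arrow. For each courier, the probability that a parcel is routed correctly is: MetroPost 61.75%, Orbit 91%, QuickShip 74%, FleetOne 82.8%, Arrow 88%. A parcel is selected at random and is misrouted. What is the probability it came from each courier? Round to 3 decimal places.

MetroPost 0.492, Orbit 0.095, QuickShip 0.158, FleetOne 0.221, Arrow 0.033

Taking complements, P(misrouted | each) = MetroPost 0.3825, Orbit 0.09, QuickShip 0.26, FleetOne 0.172, Arrow 0.12.
Compute prior × likelihood for every hypothesis:
  MetroPost: 0.285 × 0.3825 = 0.1090125
  Orbit: 0.235 × 0.09 = 0.02115
  QuickShip: 0.135 × 0.26 = 0.0351
  FleetOne: 0.285 × 0.172 = 0.04902
  Arrow: 0.06 × 0.12 = 0.0072
Total = 0.2214825.
P(MetroPost | misrouted) = 0.1090125/0.2214825 ≈ 0.492
P(Orbit | misrouted) = 0.02115/0.2214825 ≈ 0.095
P(QuickShip | misrouted) = 0.0351/0.2214825 ≈ 0.158
P(FleetOne | misrouted) = 0.04902/0.2214825 ≈ 0.221
P(Arrow | misrouted) = 0.0072/0.2214825 ≈ 0.033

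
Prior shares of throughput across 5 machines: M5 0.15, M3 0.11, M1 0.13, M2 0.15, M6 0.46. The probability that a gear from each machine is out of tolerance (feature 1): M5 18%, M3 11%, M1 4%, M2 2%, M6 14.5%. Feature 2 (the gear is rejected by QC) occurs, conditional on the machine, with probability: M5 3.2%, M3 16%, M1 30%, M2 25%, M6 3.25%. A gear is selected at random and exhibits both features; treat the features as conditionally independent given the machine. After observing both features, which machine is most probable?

By Bayes' rule, posterior ∝ prior × likelihood:
  M5: 0.15 × 0.18 × 0.032 = 0.000864
  M3: 0.11 × 0.11 × 0.16 = 0.001936
  M1: 0.13 × 0.04 × 0.3 = 0.00156
  M2: 0.15 × 0.02 × 0.25 = 0.00075
  M6: 0.46 × 0.145 × 0.0325 = 0.00216775
Total = 0.00727775.
Largest term belongs to M6, so M6 is most probable.

M6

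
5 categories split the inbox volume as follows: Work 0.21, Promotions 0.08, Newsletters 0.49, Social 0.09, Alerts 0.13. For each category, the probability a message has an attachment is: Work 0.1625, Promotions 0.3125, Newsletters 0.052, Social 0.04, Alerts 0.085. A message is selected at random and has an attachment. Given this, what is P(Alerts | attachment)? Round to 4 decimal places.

Prior × likelihood for each hypothesis:
  Work: 0.21 × 0.1625 = 0.034125
  Promotions: 0.08 × 0.3125 = 0.025
  Newsletters: 0.49 × 0.052 = 0.02548
  Social: 0.09 × 0.04 = 0.0036
  Alerts: 0.13 × 0.085 = 0.01105
Normalizing constant = 0.099255.
P(Alerts | evidence) = 0.01105 / 0.099255 ≈ 0.1113.

0.1113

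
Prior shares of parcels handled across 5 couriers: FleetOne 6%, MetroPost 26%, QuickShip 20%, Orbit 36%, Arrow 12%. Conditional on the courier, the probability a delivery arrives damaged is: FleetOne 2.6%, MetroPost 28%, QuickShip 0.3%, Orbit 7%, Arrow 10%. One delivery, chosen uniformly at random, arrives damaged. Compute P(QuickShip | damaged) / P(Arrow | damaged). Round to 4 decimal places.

0.0500

Prior × likelihood for each hypothesis:
  FleetOne: 0.06 × 0.026 = 0.00156
  MetroPost: 0.26 × 0.28 = 0.0728
  QuickShip: 0.2 × 0.003 = 0.0006
  Orbit: 0.36 × 0.07 = 0.0252
  Arrow: 0.12 × 0.1 = 0.012
Normalizing constant = 0.11216.
The ratio is 0.0006 / 0.012 (the normalizer cancels) = 0.0500.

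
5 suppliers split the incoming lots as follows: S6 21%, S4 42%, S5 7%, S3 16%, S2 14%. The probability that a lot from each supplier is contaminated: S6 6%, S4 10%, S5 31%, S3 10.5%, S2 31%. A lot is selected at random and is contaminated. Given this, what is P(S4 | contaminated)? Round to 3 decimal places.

0.308

Prior × likelihood for each hypothesis:
  S6: 0.21 × 0.06 = 0.0126
  S4: 0.42 × 0.1 = 0.042
  S5: 0.07 × 0.31 = 0.0217
  S3: 0.16 × 0.105 = 0.0168
  S2: 0.14 × 0.31 = 0.0434
Normalizing constant = 0.1365.
P(S4 | evidence) = 0.042 / 0.1365 ≈ 0.308.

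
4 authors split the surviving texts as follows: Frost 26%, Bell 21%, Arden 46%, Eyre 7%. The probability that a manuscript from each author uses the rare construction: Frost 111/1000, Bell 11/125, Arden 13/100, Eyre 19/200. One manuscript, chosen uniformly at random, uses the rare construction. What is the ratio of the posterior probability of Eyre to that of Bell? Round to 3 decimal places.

0.360

By Bayes' rule, posterior ∝ prior × likelihood:
  Frost: 0.26 × 0.111 = 0.02886
  Bell: 0.21 × 0.088 = 0.01848
  Arden: 0.46 × 0.13 = 0.0598
  Eyre: 0.07 × 0.095 = 0.00665
Total = 0.11379.
The ratio is 0.00665 / 0.01848 (the normalizer cancels) = 0.360.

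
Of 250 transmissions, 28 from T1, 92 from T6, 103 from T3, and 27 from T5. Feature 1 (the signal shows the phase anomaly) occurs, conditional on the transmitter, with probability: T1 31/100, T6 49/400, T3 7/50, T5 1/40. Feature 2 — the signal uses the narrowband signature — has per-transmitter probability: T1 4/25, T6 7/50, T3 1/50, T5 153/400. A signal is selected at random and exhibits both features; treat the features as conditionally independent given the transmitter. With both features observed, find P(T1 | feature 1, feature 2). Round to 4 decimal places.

0.3953

Prior × likelihood for each hypothesis:
  T1: 0.112 × 0.31 × 0.16 = 0.0055552
  T6: 0.368 × 0.1225 × 0.14 = 0.0063112
  T3: 0.412 × 0.14 × 0.02 = 0.0011536
  T5: 0.108 × 0.025 × 0.3825 = 0.00103275
Sum = 0.01405275.
P(T1 | evidence) = 0.0055552 / 0.01405275 ≈ 0.3953.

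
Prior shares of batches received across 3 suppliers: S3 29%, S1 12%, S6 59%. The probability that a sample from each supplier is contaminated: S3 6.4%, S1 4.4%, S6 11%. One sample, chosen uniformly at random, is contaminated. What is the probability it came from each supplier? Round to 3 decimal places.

Prior × likelihood for each hypothesis:
  S3: 0.29 × 0.064 = 0.01856
  S1: 0.12 × 0.044 = 0.00528
  S6: 0.59 × 0.11 = 0.0649
Sum = 0.08874.
P(S3 | contaminated) = 0.01856/0.08874 ≈ 0.209
P(S1 | contaminated) = 0.00528/0.08874 ≈ 0.059
P(S6 | contaminated) = 0.0649/0.08874 ≈ 0.731
(Check: 0.209+0.059+0.731 = 0.999.)

S3 0.209, S1 0.059, S6 0.731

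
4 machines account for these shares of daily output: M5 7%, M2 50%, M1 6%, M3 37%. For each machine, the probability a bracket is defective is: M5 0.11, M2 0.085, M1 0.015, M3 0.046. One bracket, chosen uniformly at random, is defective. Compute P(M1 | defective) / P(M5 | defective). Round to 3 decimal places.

0.117

By Bayes' rule, posterior ∝ prior × likelihood:
  M5: 0.07 × 0.11 = 0.0077
  M2: 0.5 × 0.085 = 0.0425
  M1: 0.06 × 0.015 = 0.0009
  M3: 0.37 × 0.046 = 0.01702
Sum = 0.06812.
The ratio is 0.0009 / 0.0077 (the normalizer cancels) = 0.117.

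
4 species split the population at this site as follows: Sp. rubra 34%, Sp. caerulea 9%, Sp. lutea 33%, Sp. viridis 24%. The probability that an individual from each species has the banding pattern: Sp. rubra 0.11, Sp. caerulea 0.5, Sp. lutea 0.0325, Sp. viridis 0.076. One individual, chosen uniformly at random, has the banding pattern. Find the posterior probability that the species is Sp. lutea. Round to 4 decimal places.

0.0963

By Bayes' rule, posterior ∝ prior × likelihood:
  Sp. rubra: 0.34 × 0.11 = 0.0374
  Sp. caerulea: 0.09 × 0.5 = 0.045
  Sp. lutea: 0.33 × 0.0325 = 0.010725
  Sp. viridis: 0.24 × 0.076 = 0.01824
Total = 0.111365.
P(Sp. lutea | evidence) = 0.010725 / 0.111365 ≈ 0.0963.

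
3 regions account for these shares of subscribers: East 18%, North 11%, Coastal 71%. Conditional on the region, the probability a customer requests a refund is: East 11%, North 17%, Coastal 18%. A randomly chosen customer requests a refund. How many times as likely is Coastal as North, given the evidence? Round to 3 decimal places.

By Bayes' rule, posterior ∝ prior × likelihood:
  East: 0.18 × 0.11 = 0.0198
  North: 0.11 × 0.17 = 0.0187
  Coastal: 0.71 × 0.18 = 0.1278
Sum = 0.1663.
The ratio is 0.1278 / 0.0187 (the normalizer cancels) = 6.834.

6.834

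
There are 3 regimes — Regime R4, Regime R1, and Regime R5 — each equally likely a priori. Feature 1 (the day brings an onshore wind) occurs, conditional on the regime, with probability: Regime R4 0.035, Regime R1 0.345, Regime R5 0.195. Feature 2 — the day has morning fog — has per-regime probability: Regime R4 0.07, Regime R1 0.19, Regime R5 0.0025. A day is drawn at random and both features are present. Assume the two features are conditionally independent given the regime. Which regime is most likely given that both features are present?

Regime R1

Since the prior is uniform, the posterior is proportional to the likelihood:
  Regime R4: 0.035 × 0.07 = 0.00245
  Regime R1: 0.345 × 0.19 = 0.06555
  Regime R5: 0.195 × 0.0025 = 0.0004875
Sum = 0.0684875.
Largest term belongs to Regime R1, so Regime R1 is most probable.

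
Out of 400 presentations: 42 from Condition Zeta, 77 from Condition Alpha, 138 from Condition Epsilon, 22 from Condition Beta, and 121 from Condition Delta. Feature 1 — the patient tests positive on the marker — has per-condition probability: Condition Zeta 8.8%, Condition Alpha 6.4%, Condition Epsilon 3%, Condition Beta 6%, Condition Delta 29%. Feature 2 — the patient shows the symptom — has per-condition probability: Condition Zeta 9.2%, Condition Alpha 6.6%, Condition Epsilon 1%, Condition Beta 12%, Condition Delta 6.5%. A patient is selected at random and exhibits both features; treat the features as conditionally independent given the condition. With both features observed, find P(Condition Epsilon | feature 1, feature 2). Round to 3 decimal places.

Unnormalized posteriors (prior × likelihood):
  Condition Zeta: 0.105 × 0.088 × 0.092 = 0.00085008
  Condition Alpha: 0.1925 × 0.064 × 0.066 = 0.00081312
  Condition Epsilon: 0.345 × 0.03 × 0.01 = 0.0001035
  Condition Beta: 0.055 × 0.06 × 0.12 = 0.000396
  Condition Delta: 0.3025 × 0.29 × 0.065 = 0.005702125
Sum = 0.007864825.
P(Condition Epsilon | evidence) = 0.0001035 / 0.007864825 ≈ 0.013.

0.013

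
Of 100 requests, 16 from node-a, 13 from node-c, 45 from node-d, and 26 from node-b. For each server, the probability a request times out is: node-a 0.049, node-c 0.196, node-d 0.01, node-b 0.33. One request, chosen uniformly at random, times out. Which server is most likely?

node-b

Unnormalized posteriors (prior × likelihood):
  node-a: 0.16 × 0.049 = 0.00784
  node-c: 0.13 × 0.196 = 0.02548
  node-d: 0.45 × 0.01 = 0.0045
  node-b: 0.26 × 0.33 = 0.0858
Total = 0.12362.
Largest term belongs to node-b, so node-b is most probable.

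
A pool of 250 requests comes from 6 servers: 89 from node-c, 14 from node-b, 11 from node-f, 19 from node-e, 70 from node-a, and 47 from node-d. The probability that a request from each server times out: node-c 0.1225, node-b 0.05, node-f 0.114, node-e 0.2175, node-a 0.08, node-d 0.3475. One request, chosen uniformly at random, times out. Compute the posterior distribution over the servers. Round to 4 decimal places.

By Bayes' rule, posterior ∝ prior × likelihood:
  node-c: 0.356 × 0.1225 = 0.04361
  node-b: 0.056 × 0.05 = 0.0028
  node-f: 0.044 × 0.114 = 0.005016
  node-e: 0.076 × 0.2175 = 0.01653
  node-a: 0.28 × 0.08 = 0.0224
  node-d: 0.188 × 0.3475 = 0.06533
Total = 0.155686.
P(node-c | timeout) = 0.04361/0.155686 ≈ 0.2801
P(node-b | timeout) = 0.0028/0.155686 ≈ 0.0180
P(node-f | timeout) = 0.005016/0.155686 ≈ 0.0322
P(node-e | timeout) = 0.01653/0.155686 ≈ 0.1062
P(node-a | timeout) = 0.0224/0.155686 ≈ 0.1439
P(node-d | timeout) = 0.06533/0.155686 ≈ 0.4196

node-c 0.2801, node-b 0.0180, node-f 0.0322, node-e 0.1062, node-a 0.1439, node-d 0.4196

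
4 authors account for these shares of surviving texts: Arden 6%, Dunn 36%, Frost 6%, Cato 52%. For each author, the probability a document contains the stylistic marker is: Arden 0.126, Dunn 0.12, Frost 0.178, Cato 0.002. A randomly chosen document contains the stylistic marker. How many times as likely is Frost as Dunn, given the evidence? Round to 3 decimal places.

0.247

Compute prior × likelihood for every hypothesis:
  Arden: 0.06 × 0.126 = 0.00756
  Dunn: 0.36 × 0.12 = 0.0432
  Frost: 0.06 × 0.178 = 0.01068
  Cato: 0.52 × 0.002 = 0.00104
Normalizing constant = 0.06248.
The ratio is 0.01068 / 0.0432 (the normalizer cancels) = 0.247.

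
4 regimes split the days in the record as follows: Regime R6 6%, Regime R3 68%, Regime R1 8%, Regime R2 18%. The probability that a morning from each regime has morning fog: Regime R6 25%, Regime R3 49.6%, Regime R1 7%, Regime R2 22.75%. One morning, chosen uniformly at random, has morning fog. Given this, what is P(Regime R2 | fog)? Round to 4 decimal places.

0.1027

Unnormalized posteriors (prior × likelihood):
  Regime R6: 0.06 × 0.25 = 0.015
  Regime R3: 0.68 × 0.496 = 0.33728
  Regime R1: 0.08 × 0.07 = 0.0056
  Regime R2: 0.18 × 0.2275 = 0.04095
Total = 0.39883.
P(Regime R2 | evidence) = 0.04095 / 0.39883 ≈ 0.1027.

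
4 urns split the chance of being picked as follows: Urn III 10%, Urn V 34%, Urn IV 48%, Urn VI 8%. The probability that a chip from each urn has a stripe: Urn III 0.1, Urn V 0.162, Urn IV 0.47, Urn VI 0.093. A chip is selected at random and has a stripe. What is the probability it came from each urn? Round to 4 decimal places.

Urn III 0.0335, Urn V 0.1848, Urn IV 0.7567, Urn VI 0.0250

Compute prior × likelihood for every hypothesis:
  Urn III: 0.1 × 0.1 = 0.01
  Urn V: 0.34 × 0.162 = 0.05508
  Urn IV: 0.48 × 0.47 = 0.2256
  Urn VI: 0.08 × 0.093 = 0.00744
Sum = 0.29812.
P(Urn III | striped) = 0.01/0.29812 ≈ 0.0335
P(Urn V | striped) = 0.05508/0.29812 ≈ 0.1848
P(Urn IV | striped) = 0.2256/0.29812 ≈ 0.7567
P(Urn VI | striped) = 0.00744/0.29812 ≈ 0.0250
(Check: 0.0335+0.1848+0.7567+0.0250 = 1.0000.)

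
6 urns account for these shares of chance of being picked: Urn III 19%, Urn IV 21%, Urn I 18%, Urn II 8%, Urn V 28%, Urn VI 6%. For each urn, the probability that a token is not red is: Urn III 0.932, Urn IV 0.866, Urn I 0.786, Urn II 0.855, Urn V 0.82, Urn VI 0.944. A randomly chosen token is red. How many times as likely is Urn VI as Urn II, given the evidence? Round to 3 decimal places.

0.290

Taking complements, P(red | each) = Urn III 0.068, Urn IV 0.134, Urn I 0.214, Urn II 0.145, Urn V 0.18, Urn VI 0.056.
Compute prior × likelihood for every hypothesis:
  Urn III: 0.19 × 0.068 = 0.01292
  Urn IV: 0.21 × 0.134 = 0.02814
  Urn I: 0.18 × 0.214 = 0.03852
  Urn II: 0.08 × 0.145 = 0.0116
  Urn V: 0.28 × 0.18 = 0.0504
  Urn VI: 0.06 × 0.056 = 0.00336
Normalizing constant = 0.14494.
The ratio is 0.00336 / 0.0116 (the normalizer cancels) = 0.290.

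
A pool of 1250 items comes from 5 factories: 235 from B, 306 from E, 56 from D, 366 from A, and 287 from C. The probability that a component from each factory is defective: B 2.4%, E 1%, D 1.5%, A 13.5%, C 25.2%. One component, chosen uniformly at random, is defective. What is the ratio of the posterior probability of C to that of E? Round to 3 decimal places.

Prior × likelihood for each hypothesis:
  B: 0.188 × 0.024 = 0.004512
  E: 0.2448 × 0.01 = 0.002448
  D: 0.0448 × 0.015 = 0.000672
  A: 0.2928 × 0.135 = 0.039528
  C: 0.2296 × 0.252 = 0.0578592
Sum = 0.1050192.
The ratio is 0.0578592 / 0.002448 (the normalizer cancels) = 23.635.

23.635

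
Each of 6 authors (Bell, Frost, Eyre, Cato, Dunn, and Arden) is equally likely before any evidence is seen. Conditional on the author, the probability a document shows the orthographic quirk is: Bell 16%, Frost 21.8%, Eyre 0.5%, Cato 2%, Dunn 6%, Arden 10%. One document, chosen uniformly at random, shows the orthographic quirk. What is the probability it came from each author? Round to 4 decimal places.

Since the prior is uniform, the posterior is proportional to the likelihood:
  Bell: 0.16
  Frost: 0.218
  Eyre: 0.005
  Cato: 0.02
  Dunn: 0.06
  Arden: 0.1
Normalizing constant = 0.563.
P(Bell | quirk) = 0.16/0.563 ≈ 0.2842
P(Frost | quirk) = 0.218/0.563 ≈ 0.3872
P(Eyre | quirk) = 0.005/0.563 ≈ 0.0089
P(Cato | quirk) = 0.02/0.563 ≈ 0.0355
P(Dunn | quirk) = 0.06/0.563 ≈ 0.1066
P(Arden | quirk) = 0.1/0.563 ≈ 0.1776

Bell 0.2842, Frost 0.3872, Eyre 0.0089, Cato 0.0355, Dunn 0.1066, Arden 0.1776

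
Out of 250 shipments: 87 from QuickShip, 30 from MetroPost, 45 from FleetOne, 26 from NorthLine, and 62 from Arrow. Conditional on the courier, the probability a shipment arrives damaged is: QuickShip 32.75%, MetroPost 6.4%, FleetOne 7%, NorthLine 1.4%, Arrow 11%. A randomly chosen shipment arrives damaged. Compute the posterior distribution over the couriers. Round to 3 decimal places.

Prior × likelihood for each hypothesis:
  QuickShip: 0.348 × 0.3275 = 0.11397
  MetroPost: 0.12 × 0.064 = 0.00768
  FleetOne: 0.18 × 0.07 = 0.0126
  NorthLine: 0.104 × 0.014 = 0.001456
  Arrow: 0.248 × 0.11 = 0.02728
Total = 0.162986.
P(QuickShip | damaged) = 0.11397/0.162986 ≈ 0.699
P(MetroPost | damaged) = 0.00768/0.162986 ≈ 0.047
P(FleetOne | damaged) = 0.0126/0.162986 ≈ 0.077
P(NorthLine | damaged) = 0.001456/0.162986 ≈ 0.009
P(Arrow | damaged) = 0.02728/0.162986 ≈ 0.167
(Check: 0.699+0.047+0.077+0.009+0.167 = 0.999.)

QuickShip 0.699, MetroPost 0.047, FleetOne 0.077, NorthLine 0.009, Arrow 0.167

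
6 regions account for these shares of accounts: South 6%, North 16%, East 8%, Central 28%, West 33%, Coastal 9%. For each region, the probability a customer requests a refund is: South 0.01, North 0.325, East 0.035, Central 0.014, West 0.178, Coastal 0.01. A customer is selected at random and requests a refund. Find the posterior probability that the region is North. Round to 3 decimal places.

0.437

Prior × likelihood for each hypothesis:
  South: 0.06 × 0.01 = 0.0006
  North: 0.16 × 0.325 = 0.052
  East: 0.08 × 0.035 = 0.0028
  Central: 0.28 × 0.014 = 0.00392
  West: 0.33 × 0.178 = 0.05874
  Coastal: 0.09 × 0.01 = 0.0009
Total = 0.11896.
P(North | evidence) = 0.052 / 0.11896 ≈ 0.437.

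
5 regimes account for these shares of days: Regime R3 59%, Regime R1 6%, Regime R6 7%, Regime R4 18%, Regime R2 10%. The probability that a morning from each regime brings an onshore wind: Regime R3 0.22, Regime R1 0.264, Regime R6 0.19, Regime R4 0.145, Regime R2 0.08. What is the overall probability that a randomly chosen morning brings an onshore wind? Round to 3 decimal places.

Compute prior × likelihood for every hypothesis:
  Regime R3: 0.59 × 0.22 = 0.1298
  Regime R1: 0.06 × 0.264 = 0.01584
  Regime R6: 0.07 × 0.19 = 0.0133
  Regime R4: 0.18 × 0.145 = 0.0261
  Regime R2: 0.1 × 0.08 = 0.008
P(onshore) = 0.1298 + 0.01584 + 0.0133 + 0.0261 + 0.008 = 0.19304 → 0.193.

0.193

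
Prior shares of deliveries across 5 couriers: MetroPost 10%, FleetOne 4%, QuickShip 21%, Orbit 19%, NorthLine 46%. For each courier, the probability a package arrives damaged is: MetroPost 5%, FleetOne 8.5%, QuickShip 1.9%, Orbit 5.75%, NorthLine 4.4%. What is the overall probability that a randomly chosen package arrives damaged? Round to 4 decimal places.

Prior × likelihood for each hypothesis:
  MetroPost: 0.1 × 0.05 = 0.005
  FleetOne: 0.04 × 0.085 = 0.0034
  QuickShip: 0.21 × 0.019 = 0.00399
  Orbit: 0.19 × 0.0575 = 0.010925
  NorthLine: 0.46 × 0.044 = 0.02024
P(damaged) = 0.005 + 0.0034 + 0.00399 + 0.010925 + 0.02024 = 0.043555 → 0.0436.

0.0436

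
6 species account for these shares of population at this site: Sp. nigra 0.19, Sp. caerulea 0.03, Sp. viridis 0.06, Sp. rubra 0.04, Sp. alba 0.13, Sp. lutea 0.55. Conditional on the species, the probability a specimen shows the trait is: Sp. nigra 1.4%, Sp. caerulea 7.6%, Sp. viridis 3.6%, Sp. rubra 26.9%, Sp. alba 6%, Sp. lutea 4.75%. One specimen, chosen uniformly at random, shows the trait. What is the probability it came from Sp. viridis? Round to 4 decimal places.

Compute prior × likelihood for every hypothesis:
  Sp. nigra: 0.19 × 0.014 = 0.00266
  Sp. caerulea: 0.03 × 0.076 = 0.00228
  Sp. viridis: 0.06 × 0.036 = 0.00216
  Sp. rubra: 0.04 × 0.269 = 0.01076
  Sp. alba: 0.13 × 0.06 = 0.0078
  Sp. lutea: 0.55 × 0.0475 = 0.026125
Normalizing constant = 0.051785.
P(Sp. viridis | evidence) = 0.00216 / 0.051785 ≈ 0.0417.

0.0417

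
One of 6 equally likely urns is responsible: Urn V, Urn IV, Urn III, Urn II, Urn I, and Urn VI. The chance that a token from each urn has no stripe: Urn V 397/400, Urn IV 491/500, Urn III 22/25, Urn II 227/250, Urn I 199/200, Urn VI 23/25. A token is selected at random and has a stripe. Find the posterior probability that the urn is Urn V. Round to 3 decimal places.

0.023

Taking complements, P(striped | each) = Urn V 0.0075, Urn IV 0.018, Urn III 0.12, Urn II 0.092, Urn I 0.005, Urn VI 0.08.
With a uniform prior (1/6 each), posterior ∝ likelihood:
  Urn V: 0.0075
  Urn IV: 0.018
  Urn III: 0.12
  Urn II: 0.092
  Urn I: 0.005
  Urn VI: 0.08
Normalizing constant = 0.3225.
P(Urn V | evidence) = 0.0075 / 0.3225 ≈ 0.023.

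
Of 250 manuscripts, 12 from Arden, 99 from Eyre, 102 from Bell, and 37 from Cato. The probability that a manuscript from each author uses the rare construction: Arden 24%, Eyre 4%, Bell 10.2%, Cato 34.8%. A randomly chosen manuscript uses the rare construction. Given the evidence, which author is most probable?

Compute prior × likelihood for every hypothesis:
  Arden: 0.048 × 0.24 = 0.01152
  Eyre: 0.396 × 0.04 = 0.01584
  Bell: 0.408 × 0.102 = 0.041616
  Cato: 0.148 × 0.348 = 0.051504
Normalizing constant = 0.12048.
Largest term belongs to Cato, so Cato is most probable.

Cato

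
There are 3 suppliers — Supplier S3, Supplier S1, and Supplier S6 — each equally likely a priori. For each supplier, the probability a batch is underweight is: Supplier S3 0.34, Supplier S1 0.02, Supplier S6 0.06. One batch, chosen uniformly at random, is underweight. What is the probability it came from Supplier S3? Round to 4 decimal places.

0.8095

With a uniform prior (1/3 each), posterior ∝ likelihood:
  Supplier S3: 0.34
  Supplier S1: 0.02
  Supplier S6: 0.06
Sum = 0.42.
P(Supplier S3 | evidence) = 0.34 / 0.42 ≈ 0.8095.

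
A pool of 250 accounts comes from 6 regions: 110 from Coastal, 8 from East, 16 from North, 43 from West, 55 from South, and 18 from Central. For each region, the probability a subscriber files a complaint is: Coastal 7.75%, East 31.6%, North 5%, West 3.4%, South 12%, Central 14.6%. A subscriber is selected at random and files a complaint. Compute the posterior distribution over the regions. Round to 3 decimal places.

Unnormalized posteriors (prior × likelihood):
  Coastal: 0.44 × 0.0775 = 0.0341
  East: 0.032 × 0.316 = 0.010112
  North: 0.064 × 0.05 = 0.0032
  West: 0.172 × 0.034 = 0.005848
  South: 0.22 × 0.12 = 0.0264
  Central: 0.072 × 0.146 = 0.010512
Normalizing constant = 0.090172.
P(Coastal | complaint) = 0.0341/0.090172 ≈ 0.378
P(East | complaint) = 0.010112/0.090172 ≈ 0.112
P(North | complaint) = 0.0032/0.090172 ≈ 0.035
P(West | complaint) = 0.005848/0.090172 ≈ 0.065
P(South | complaint) = 0.0264/0.090172 ≈ 0.293
P(Central | complaint) = 0.010512/0.090172 ≈ 0.117
(Check: 0.378+0.112+0.035+0.065+0.293+0.117 = 1.000.)

Coastal 0.378, East 0.112, North 0.035, West 0.065, South 0.293, Central 0.117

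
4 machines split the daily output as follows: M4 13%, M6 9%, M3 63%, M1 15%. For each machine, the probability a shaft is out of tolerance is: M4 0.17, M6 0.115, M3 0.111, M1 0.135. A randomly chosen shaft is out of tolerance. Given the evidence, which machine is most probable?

By Bayes' rule, posterior ∝ prior × likelihood:
  M4: 0.13 × 0.17 = 0.0221
  M6: 0.09 × 0.115 = 0.01035
  M3: 0.63 × 0.111 = 0.06993
  M1: 0.15 × 0.135 = 0.02025
Normalizing constant = 0.12263.
Largest term belongs to M3, so M3 is most probable.

M3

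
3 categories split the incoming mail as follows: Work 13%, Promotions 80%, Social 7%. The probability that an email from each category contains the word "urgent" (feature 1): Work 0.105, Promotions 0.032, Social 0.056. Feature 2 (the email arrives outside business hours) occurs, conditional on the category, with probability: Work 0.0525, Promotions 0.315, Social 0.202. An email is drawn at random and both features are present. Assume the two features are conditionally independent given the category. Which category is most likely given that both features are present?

Promotions

Unnormalized posteriors (prior × likelihood):
  Work: 0.13 × 0.105 × 0.0525 = 0.000716625
  Promotions: 0.8 × 0.032 × 0.315 = 0.008064
  Social: 0.07 × 0.056 × 0.202 = 0.00079184
Total = 0.009572465.
Largest term belongs to Promotions, so Promotions is most probable.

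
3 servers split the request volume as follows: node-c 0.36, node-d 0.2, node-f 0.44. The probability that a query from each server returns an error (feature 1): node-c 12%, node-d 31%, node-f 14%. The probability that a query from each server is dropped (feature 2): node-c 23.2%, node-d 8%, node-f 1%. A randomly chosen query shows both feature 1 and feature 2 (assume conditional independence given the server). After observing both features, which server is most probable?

By Bayes' rule, posterior ∝ prior × likelihood:
  node-c: 0.36 × 0.12 × 0.232 = 0.0100224
  node-d: 0.2 × 0.31 × 0.08 = 0.00496
  node-f: 0.44 × 0.14 × 0.01 = 0.000616
Sum = 0.0155984.
Largest term belongs to node-c, so node-c is most probable.

node-c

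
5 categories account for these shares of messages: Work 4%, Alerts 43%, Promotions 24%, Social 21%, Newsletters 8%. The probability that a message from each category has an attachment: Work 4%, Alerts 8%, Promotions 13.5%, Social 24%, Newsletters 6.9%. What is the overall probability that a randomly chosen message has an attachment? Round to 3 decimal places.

By Bayes' rule, posterior ∝ prior × likelihood:
  Work: 0.04 × 0.04 = 0.0016
  Alerts: 0.43 × 0.08 = 0.0344
  Promotions: 0.24 × 0.135 = 0.0324
  Social: 0.21 × 0.24 = 0.0504
  Newsletters: 0.08 × 0.069 = 0.00552
P(attachment) = 0.0016 + 0.0344 + 0.0324 + 0.0504 + 0.00552 = 0.12432 → 0.124.

0.124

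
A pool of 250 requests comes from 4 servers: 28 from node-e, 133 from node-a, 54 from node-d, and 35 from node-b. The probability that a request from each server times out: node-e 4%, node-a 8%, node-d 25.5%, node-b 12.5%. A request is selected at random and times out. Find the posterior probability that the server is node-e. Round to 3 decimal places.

Unnormalized posteriors (prior × likelihood):
  node-e: 0.112 × 0.04 = 0.00448
  node-a: 0.532 × 0.08 = 0.04256
  node-d: 0.216 × 0.255 = 0.05508
  node-b: 0.14 × 0.125 = 0.0175
Sum = 0.11962.
P(node-e | evidence) = 0.00448 / 0.11962 ≈ 0.037.

0.037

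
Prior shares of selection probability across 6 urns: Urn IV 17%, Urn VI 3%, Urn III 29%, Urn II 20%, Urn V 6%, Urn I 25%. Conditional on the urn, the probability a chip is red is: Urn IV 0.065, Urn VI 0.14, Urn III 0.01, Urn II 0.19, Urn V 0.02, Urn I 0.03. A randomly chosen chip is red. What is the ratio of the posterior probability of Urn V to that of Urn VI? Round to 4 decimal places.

Compute prior × likelihood for every hypothesis:
  Urn IV: 0.17 × 0.065 = 0.01105
  Urn VI: 0.03 × 0.14 = 0.0042
  Urn III: 0.29 × 0.01 = 0.0029
  Urn II: 0.2 × 0.19 = 0.038
  Urn V: 0.06 × 0.02 = 0.0012
  Urn I: 0.25 × 0.03 = 0.0075
Normalizing constant = 0.06485.
The ratio is 0.0012 / 0.0042 (the normalizer cancels) = 0.2857.

0.2857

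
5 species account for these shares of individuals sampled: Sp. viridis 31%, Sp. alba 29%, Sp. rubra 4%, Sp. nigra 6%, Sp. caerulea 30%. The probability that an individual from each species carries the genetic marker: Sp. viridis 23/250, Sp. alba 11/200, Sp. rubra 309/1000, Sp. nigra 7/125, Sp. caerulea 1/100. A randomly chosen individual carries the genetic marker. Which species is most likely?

Sp. viridis

By Bayes' rule, posterior ∝ prior × likelihood:
  Sp. viridis: 0.31 × 0.092 = 0.02852
  Sp. alba: 0.29 × 0.055 = 0.01595
  Sp. rubra: 0.04 × 0.309 = 0.01236
  Sp. nigra: 0.06 × 0.056 = 0.00336
  Sp. caerulea: 0.3 × 0.01 = 0.003
Sum = 0.06319.
Largest term belongs to Sp. viridis, so Sp. viridis is most probable.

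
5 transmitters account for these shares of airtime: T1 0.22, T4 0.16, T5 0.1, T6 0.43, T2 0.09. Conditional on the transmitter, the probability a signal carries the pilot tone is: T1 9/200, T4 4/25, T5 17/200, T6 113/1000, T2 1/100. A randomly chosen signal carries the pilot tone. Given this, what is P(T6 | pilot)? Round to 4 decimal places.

0.5197

Compute prior × likelihood for every hypothesis:
  T1: 0.22 × 0.045 = 0.0099
  T4: 0.16 × 0.16 = 0.0256
  T5: 0.1 × 0.085 = 0.0085
  T6: 0.43 × 0.113 = 0.04859
  T2: 0.09 × 0.01 = 0.0009
Total = 0.09349.
P(T6 | evidence) = 0.04859 / 0.09349 ≈ 0.5197.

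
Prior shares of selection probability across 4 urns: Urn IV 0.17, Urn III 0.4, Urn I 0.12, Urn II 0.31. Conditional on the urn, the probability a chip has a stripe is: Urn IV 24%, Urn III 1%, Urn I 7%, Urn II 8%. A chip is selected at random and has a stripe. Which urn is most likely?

Urn IV

Prior × likelihood for each hypothesis:
  Urn IV: 0.17 × 0.24 = 0.0408
  Urn III: 0.4 × 0.01 = 0.004
  Urn I: 0.12 × 0.07 = 0.0084
  Urn II: 0.31 × 0.08 = 0.0248
Total = 0.078.
Largest term belongs to Urn IV, so Urn IV is most probable.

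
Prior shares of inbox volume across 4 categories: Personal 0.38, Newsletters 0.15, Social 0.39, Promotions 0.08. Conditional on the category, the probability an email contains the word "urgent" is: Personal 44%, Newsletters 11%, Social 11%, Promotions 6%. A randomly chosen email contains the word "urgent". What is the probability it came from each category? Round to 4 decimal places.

Personal 0.7226, Newsletters 0.0713, Social 0.1854, Promotions 0.0207

Compute prior × likelihood for every hypothesis:
  Personal: 0.38 × 0.44 = 0.1672
  Newsletters: 0.15 × 0.11 = 0.0165
  Social: 0.39 × 0.11 = 0.0429
  Promotions: 0.08 × 0.06 = 0.0048
Normalizing constant = 0.2314.
P(Personal | urgent-flag) = 0.1672/0.2314 ≈ 0.7226
P(Newsletters | urgent-flag) = 0.0165/0.2314 ≈ 0.0713
P(Social | urgent-flag) = 0.0429/0.2314 ≈ 0.1854
P(Promotions | urgent-flag) = 0.0048/0.2314 ≈ 0.0207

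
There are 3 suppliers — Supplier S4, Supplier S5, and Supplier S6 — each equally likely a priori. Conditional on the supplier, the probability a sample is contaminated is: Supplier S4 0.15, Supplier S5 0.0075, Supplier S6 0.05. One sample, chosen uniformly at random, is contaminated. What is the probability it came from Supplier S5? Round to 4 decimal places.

0.0361

With a uniform prior (1/3 each), posterior ∝ likelihood:
  Supplier S4: 0.15
  Supplier S5: 0.0075
  Supplier S6: 0.05
Sum = 0.2075.
P(Supplier S5 | evidence) = 0.0075 / 0.2075 ≈ 0.0361.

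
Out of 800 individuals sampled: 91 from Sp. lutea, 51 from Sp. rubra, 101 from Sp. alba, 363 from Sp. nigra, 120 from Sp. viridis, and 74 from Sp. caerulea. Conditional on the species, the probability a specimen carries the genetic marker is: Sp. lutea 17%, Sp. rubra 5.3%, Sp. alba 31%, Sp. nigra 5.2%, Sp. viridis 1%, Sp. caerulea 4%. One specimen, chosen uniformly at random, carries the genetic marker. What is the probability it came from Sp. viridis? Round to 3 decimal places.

Unnormalized posteriors (prior × likelihood):
  Sp. lutea: 0.11375 × 0.17 = 0.0193375
  Sp. rubra: 0.06375 × 0.053 = 0.00337875
  Sp. alba: 0.12625 × 0.31 = 0.0391375
  Sp. nigra: 0.45375 × 0.052 = 0.023595
  Sp. viridis: 0.15 × 0.01 = 0.0015
  Sp. caerulea: 0.0925 × 0.04 = 0.0037
Normalizing constant = 0.09064875.
P(Sp. viridis | evidence) = 0.0015 / 0.09064875 ≈ 0.017.

0.017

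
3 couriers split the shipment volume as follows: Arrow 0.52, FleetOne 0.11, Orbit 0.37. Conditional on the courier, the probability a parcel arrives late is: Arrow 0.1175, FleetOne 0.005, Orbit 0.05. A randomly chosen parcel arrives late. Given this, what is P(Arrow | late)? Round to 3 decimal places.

Compute prior × likelihood for every hypothesis:
  Arrow: 0.52 × 0.1175 = 0.0611
  FleetOne: 0.11 × 0.005 = 0.00055
  Orbit: 0.37 × 0.05 = 0.0185
Total = 0.08015.
P(Arrow | evidence) = 0.0611 / 0.08015 ≈ 0.762.

0.762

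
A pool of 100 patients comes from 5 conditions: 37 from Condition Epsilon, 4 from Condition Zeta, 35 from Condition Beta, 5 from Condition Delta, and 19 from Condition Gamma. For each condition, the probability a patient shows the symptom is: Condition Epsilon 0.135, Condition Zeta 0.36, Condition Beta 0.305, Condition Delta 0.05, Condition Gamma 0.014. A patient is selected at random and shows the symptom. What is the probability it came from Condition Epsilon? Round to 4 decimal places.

0.2834

By Bayes' rule, posterior ∝ prior × likelihood:
  Condition Epsilon: 0.37 × 0.135 = 0.04995
  Condition Zeta: 0.04 × 0.36 = 0.0144
  Condition Beta: 0.35 × 0.305 = 0.10675
  Condition Delta: 0.05 × 0.05 = 0.0025
  Condition Gamma: 0.19 × 0.014 = 0.00266
Normalizing constant = 0.17626.
P(Condition Epsilon | evidence) = 0.04995 / 0.17626 ≈ 0.2834.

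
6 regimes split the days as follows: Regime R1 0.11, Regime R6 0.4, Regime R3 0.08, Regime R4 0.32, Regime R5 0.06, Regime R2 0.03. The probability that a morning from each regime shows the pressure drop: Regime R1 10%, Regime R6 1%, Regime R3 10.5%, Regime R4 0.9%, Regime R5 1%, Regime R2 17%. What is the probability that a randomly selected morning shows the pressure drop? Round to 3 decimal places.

0.032

Compute prior × likelihood for every hypothesis:
  Regime R1: 0.11 × 0.1 = 0.011
  Regime R6: 0.4 × 0.01 = 0.004
  Regime R3: 0.08 × 0.105 = 0.0084
  Regime R4: 0.32 × 0.009 = 0.00288
  Regime R5: 0.06 × 0.01 = 0.0006
  Regime R2: 0.03 × 0.17 = 0.0051
P(drop) = 0.011 + 0.004 + 0.0084 + 0.00288 + 0.0006 + 0.0051 = 0.03198 → 0.032.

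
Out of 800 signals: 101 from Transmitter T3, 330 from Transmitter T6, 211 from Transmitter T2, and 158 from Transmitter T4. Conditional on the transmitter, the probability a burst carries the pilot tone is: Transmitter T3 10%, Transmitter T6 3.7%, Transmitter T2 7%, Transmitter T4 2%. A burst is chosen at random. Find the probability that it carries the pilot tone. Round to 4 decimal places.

By Bayes' rule, posterior ∝ prior × likelihood:
  Transmitter T3: 0.12625 × 0.1 = 0.012625
  Transmitter T6: 0.4125 × 0.037 = 0.0152625
  Transmitter T2: 0.26375 × 0.07 = 0.0184625
  Transmitter T4: 0.1975 × 0.02 = 0.00395
P(pilot) = 0.012625 + 0.0152625 + 0.0184625 + 0.00395 = 0.0503 → 0.0503.

0.0503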